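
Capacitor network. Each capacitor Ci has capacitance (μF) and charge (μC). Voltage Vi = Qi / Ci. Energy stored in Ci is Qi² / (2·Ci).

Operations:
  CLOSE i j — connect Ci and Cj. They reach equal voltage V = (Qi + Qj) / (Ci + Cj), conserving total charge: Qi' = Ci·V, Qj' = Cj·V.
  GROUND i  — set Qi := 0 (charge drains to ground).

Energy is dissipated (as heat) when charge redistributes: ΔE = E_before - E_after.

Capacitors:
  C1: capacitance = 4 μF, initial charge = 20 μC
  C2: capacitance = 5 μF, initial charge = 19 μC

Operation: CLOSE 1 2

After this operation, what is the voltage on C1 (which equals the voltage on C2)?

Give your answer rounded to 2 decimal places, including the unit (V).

Initial: C1(4μF, Q=20μC, V=5.00V), C2(5μF, Q=19μC, V=3.80V)
Op 1: CLOSE 1-2: Q_total=39.00, C_total=9.00, V=4.33; Q1=17.33, Q2=21.67; dissipated=1.600

Answer: 4.33 V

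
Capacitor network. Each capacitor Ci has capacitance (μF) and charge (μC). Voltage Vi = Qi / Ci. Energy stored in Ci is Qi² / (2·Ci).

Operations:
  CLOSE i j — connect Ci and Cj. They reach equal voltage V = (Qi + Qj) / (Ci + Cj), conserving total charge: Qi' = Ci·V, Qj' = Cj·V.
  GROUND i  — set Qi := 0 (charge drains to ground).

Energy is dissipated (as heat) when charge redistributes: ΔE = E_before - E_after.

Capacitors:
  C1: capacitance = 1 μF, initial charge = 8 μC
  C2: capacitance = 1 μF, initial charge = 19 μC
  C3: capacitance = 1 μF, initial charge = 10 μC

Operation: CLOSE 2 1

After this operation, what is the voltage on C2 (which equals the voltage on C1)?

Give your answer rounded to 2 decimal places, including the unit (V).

Answer: 13.50 V

Derivation:
Initial: C1(1μF, Q=8μC, V=8.00V), C2(1μF, Q=19μC, V=19.00V), C3(1μF, Q=10μC, V=10.00V)
Op 1: CLOSE 2-1: Q_total=27.00, C_total=2.00, V=13.50; Q2=13.50, Q1=13.50; dissipated=30.250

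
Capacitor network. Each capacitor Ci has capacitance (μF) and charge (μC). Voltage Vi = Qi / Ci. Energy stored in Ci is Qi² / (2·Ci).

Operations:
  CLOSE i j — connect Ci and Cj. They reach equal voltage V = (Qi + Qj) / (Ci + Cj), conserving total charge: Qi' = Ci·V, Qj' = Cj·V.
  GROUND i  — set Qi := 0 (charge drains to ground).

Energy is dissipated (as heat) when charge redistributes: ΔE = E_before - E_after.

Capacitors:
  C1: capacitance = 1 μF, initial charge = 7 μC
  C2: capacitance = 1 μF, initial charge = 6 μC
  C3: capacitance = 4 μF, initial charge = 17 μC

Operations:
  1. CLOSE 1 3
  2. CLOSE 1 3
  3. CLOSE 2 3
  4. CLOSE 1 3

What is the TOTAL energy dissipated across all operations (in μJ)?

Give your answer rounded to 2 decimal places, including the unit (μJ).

Initial: C1(1μF, Q=7μC, V=7.00V), C2(1μF, Q=6μC, V=6.00V), C3(4μF, Q=17μC, V=4.25V)
Op 1: CLOSE 1-3: Q_total=24.00, C_total=5.00, V=4.80; Q1=4.80, Q3=19.20; dissipated=3.025
Op 2: CLOSE 1-3: Q_total=24.00, C_total=5.00, V=4.80; Q1=4.80, Q3=19.20; dissipated=0.000
Op 3: CLOSE 2-3: Q_total=25.20, C_total=5.00, V=5.04; Q2=5.04, Q3=20.16; dissipated=0.576
Op 4: CLOSE 1-3: Q_total=24.96, C_total=5.00, V=4.99; Q1=4.99, Q3=19.97; dissipated=0.023
Total dissipated: 3.624 μJ

Answer: 3.62 μJ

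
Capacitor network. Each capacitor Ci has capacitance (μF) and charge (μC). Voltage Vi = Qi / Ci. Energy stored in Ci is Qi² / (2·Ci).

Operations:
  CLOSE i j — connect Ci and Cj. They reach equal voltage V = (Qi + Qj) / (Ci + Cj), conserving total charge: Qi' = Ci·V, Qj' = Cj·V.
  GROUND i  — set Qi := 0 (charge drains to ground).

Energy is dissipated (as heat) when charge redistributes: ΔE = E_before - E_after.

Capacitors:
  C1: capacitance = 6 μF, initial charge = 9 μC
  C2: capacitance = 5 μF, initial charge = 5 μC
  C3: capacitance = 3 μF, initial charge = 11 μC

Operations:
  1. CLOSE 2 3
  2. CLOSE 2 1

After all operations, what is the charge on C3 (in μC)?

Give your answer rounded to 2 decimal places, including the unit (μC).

Initial: C1(6μF, Q=9μC, V=1.50V), C2(5μF, Q=5μC, V=1.00V), C3(3μF, Q=11μC, V=3.67V)
Op 1: CLOSE 2-3: Q_total=16.00, C_total=8.00, V=2.00; Q2=10.00, Q3=6.00; dissipated=6.667
Op 2: CLOSE 2-1: Q_total=19.00, C_total=11.00, V=1.73; Q2=8.64, Q1=10.36; dissipated=0.341
Final charges: Q1=10.36, Q2=8.64, Q3=6.00

Answer: 6.00 μC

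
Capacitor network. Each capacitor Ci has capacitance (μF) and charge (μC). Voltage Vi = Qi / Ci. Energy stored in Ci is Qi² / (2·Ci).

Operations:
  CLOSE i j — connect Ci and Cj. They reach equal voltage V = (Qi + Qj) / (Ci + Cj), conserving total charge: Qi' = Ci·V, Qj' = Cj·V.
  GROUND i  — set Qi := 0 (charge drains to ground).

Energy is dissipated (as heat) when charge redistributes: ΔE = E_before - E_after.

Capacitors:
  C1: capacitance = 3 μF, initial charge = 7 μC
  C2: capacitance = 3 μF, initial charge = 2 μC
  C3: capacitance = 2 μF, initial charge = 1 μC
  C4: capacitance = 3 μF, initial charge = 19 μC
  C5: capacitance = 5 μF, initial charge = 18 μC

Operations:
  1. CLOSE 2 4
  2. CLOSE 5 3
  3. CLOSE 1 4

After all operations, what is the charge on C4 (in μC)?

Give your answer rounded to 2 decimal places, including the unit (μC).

Answer: 8.75 μC

Derivation:
Initial: C1(3μF, Q=7μC, V=2.33V), C2(3μF, Q=2μC, V=0.67V), C3(2μF, Q=1μC, V=0.50V), C4(3μF, Q=19μC, V=6.33V), C5(5μF, Q=18μC, V=3.60V)
Op 1: CLOSE 2-4: Q_total=21.00, C_total=6.00, V=3.50; Q2=10.50, Q4=10.50; dissipated=24.083
Op 2: CLOSE 5-3: Q_total=19.00, C_total=7.00, V=2.71; Q5=13.57, Q3=5.43; dissipated=6.864
Op 3: CLOSE 1-4: Q_total=17.50, C_total=6.00, V=2.92; Q1=8.75, Q4=8.75; dissipated=1.021
Final charges: Q1=8.75, Q2=10.50, Q3=5.43, Q4=8.75, Q5=13.57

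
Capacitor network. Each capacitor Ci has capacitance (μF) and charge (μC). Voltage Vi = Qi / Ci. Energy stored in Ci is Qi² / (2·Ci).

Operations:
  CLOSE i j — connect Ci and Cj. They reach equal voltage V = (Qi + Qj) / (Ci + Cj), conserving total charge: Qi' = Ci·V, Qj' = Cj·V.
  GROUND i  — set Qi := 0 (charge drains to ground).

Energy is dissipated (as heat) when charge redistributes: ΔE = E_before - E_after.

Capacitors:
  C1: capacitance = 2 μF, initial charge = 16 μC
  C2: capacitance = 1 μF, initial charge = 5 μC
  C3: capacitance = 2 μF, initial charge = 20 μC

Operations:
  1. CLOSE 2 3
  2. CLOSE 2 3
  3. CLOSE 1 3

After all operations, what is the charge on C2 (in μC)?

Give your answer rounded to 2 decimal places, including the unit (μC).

Answer: 8.33 μC

Derivation:
Initial: C1(2μF, Q=16μC, V=8.00V), C2(1μF, Q=5μC, V=5.00V), C3(2μF, Q=20μC, V=10.00V)
Op 1: CLOSE 2-3: Q_total=25.00, C_total=3.00, V=8.33; Q2=8.33, Q3=16.67; dissipated=8.333
Op 2: CLOSE 2-3: Q_total=25.00, C_total=3.00, V=8.33; Q2=8.33, Q3=16.67; dissipated=0.000
Op 3: CLOSE 1-3: Q_total=32.67, C_total=4.00, V=8.17; Q1=16.33, Q3=16.33; dissipated=0.056
Final charges: Q1=16.33, Q2=8.33, Q3=16.33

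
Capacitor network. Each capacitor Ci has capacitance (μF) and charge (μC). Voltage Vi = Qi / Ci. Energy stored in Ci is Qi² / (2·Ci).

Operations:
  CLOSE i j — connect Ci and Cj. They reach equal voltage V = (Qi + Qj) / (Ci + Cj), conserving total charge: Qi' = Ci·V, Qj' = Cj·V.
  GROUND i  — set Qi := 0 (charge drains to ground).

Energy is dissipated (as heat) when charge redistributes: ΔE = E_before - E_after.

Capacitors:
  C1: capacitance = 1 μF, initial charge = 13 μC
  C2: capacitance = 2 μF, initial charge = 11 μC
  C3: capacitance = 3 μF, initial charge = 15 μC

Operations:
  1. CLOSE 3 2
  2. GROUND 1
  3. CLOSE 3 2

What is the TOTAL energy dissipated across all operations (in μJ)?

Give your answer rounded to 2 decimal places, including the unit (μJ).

Answer: 84.65 μJ

Derivation:
Initial: C1(1μF, Q=13μC, V=13.00V), C2(2μF, Q=11μC, V=5.50V), C3(3μF, Q=15μC, V=5.00V)
Op 1: CLOSE 3-2: Q_total=26.00, C_total=5.00, V=5.20; Q3=15.60, Q2=10.40; dissipated=0.150
Op 2: GROUND 1: Q1=0; energy lost=84.500
Op 3: CLOSE 3-2: Q_total=26.00, C_total=5.00, V=5.20; Q3=15.60, Q2=10.40; dissipated=0.000
Total dissipated: 84.650 μJ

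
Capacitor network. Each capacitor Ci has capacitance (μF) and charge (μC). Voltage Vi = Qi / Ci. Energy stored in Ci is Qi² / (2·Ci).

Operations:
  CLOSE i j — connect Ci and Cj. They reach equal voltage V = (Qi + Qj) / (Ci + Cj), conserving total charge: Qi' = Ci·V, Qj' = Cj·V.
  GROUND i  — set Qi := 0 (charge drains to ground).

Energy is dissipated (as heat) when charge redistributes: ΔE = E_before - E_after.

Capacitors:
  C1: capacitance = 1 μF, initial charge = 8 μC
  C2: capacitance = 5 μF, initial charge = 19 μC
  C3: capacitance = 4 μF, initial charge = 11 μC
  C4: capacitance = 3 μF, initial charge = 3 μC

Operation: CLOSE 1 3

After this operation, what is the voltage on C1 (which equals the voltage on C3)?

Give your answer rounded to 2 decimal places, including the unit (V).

Initial: C1(1μF, Q=8μC, V=8.00V), C2(5μF, Q=19μC, V=3.80V), C3(4μF, Q=11μC, V=2.75V), C4(3μF, Q=3μC, V=1.00V)
Op 1: CLOSE 1-3: Q_total=19.00, C_total=5.00, V=3.80; Q1=3.80, Q3=15.20; dissipated=11.025

Answer: 3.80 V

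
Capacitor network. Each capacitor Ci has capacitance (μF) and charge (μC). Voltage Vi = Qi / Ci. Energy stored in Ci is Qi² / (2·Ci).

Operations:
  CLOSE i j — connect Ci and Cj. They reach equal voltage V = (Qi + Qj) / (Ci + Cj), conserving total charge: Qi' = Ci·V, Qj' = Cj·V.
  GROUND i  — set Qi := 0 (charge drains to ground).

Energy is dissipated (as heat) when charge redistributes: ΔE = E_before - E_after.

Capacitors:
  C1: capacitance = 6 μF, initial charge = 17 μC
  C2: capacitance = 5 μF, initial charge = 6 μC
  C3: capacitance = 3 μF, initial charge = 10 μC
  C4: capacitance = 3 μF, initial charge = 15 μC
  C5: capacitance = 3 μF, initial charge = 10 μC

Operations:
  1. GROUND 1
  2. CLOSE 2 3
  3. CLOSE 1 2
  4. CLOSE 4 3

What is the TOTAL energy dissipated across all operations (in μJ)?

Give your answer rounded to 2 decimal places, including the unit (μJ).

Initial: C1(6μF, Q=17μC, V=2.83V), C2(5μF, Q=6μC, V=1.20V), C3(3μF, Q=10μC, V=3.33V), C4(3μF, Q=15μC, V=5.00V), C5(3μF, Q=10μC, V=3.33V)
Op 1: GROUND 1: Q1=0; energy lost=24.083
Op 2: CLOSE 2-3: Q_total=16.00, C_total=8.00, V=2.00; Q2=10.00, Q3=6.00; dissipated=4.267
Op 3: CLOSE 1-2: Q_total=10.00, C_total=11.00, V=0.91; Q1=5.45, Q2=4.55; dissipated=5.455
Op 4: CLOSE 4-3: Q_total=21.00, C_total=6.00, V=3.50; Q4=10.50, Q3=10.50; dissipated=6.750
Total dissipated: 40.555 μJ

Answer: 40.55 μJ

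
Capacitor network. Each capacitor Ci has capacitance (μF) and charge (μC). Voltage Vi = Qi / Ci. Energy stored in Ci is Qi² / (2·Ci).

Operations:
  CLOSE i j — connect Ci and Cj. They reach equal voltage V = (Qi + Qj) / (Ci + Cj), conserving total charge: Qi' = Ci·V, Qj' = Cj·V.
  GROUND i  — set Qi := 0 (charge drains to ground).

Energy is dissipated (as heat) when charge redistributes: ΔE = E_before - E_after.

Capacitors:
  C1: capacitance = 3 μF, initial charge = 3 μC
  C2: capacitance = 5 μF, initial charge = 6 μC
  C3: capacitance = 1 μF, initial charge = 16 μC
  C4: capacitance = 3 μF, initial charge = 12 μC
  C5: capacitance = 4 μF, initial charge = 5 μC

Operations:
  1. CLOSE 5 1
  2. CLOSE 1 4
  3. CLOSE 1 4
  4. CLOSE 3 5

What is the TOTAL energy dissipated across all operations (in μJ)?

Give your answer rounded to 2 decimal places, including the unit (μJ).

Initial: C1(3μF, Q=3μC, V=1.00V), C2(5μF, Q=6μC, V=1.20V), C3(1μF, Q=16μC, V=16.00V), C4(3μF, Q=12μC, V=4.00V), C5(4μF, Q=5μC, V=1.25V)
Op 1: CLOSE 5-1: Q_total=8.00, C_total=7.00, V=1.14; Q5=4.57, Q1=3.43; dissipated=0.054
Op 2: CLOSE 1-4: Q_total=15.43, C_total=6.00, V=2.57; Q1=7.71, Q4=7.71; dissipated=6.122
Op 3: CLOSE 1-4: Q_total=15.43, C_total=6.00, V=2.57; Q1=7.71, Q4=7.71; dissipated=0.000
Op 4: CLOSE 3-5: Q_total=20.57, C_total=5.00, V=4.11; Q3=4.11, Q5=16.46; dissipated=88.294
Total dissipated: 94.470 μJ

Answer: 94.47 μJ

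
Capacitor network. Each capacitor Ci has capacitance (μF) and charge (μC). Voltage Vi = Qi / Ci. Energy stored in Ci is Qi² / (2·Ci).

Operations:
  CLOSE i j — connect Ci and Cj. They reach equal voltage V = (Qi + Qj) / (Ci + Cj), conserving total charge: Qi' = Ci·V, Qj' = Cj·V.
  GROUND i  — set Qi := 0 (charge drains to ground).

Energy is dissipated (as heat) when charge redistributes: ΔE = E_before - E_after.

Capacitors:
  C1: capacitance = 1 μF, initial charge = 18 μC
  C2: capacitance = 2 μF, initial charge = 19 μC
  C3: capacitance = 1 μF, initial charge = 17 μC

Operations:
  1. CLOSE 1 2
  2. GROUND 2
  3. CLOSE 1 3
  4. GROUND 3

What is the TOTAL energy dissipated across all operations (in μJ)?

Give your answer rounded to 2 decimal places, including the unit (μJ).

Answer: 289.19 μJ

Derivation:
Initial: C1(1μF, Q=18μC, V=18.00V), C2(2μF, Q=19μC, V=9.50V), C3(1μF, Q=17μC, V=17.00V)
Op 1: CLOSE 1-2: Q_total=37.00, C_total=3.00, V=12.33; Q1=12.33, Q2=24.67; dissipated=24.083
Op 2: GROUND 2: Q2=0; energy lost=152.111
Op 3: CLOSE 1-3: Q_total=29.33, C_total=2.00, V=14.67; Q1=14.67, Q3=14.67; dissipated=5.444
Op 4: GROUND 3: Q3=0; energy lost=107.556
Total dissipated: 289.194 μJ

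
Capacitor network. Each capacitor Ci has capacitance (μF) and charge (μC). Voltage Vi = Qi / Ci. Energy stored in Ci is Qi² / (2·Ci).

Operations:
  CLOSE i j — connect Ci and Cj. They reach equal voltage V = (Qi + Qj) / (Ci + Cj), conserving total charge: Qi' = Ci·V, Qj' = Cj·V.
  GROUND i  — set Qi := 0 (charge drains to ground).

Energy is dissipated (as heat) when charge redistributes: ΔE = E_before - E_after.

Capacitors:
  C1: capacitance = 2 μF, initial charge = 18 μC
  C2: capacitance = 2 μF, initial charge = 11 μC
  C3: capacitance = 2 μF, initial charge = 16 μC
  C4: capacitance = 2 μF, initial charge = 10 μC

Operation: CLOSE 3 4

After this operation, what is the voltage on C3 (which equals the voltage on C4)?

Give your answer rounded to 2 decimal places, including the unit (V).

Initial: C1(2μF, Q=18μC, V=9.00V), C2(2μF, Q=11μC, V=5.50V), C3(2μF, Q=16μC, V=8.00V), C4(2μF, Q=10μC, V=5.00V)
Op 1: CLOSE 3-4: Q_total=26.00, C_total=4.00, V=6.50; Q3=13.00, Q4=13.00; dissipated=4.500

Answer: 6.50 V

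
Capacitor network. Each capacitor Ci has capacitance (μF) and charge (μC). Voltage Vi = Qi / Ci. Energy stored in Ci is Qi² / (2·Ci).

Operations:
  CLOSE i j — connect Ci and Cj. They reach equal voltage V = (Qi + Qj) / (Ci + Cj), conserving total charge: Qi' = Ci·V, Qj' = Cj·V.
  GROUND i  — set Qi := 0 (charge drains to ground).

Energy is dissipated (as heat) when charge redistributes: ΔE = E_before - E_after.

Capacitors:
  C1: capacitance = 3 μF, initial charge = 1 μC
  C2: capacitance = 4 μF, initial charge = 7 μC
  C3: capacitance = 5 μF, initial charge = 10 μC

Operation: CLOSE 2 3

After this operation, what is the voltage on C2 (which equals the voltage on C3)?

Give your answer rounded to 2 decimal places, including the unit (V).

Answer: 1.89 V

Derivation:
Initial: C1(3μF, Q=1μC, V=0.33V), C2(4μF, Q=7μC, V=1.75V), C3(5μF, Q=10μC, V=2.00V)
Op 1: CLOSE 2-3: Q_total=17.00, C_total=9.00, V=1.89; Q2=7.56, Q3=9.44; dissipated=0.069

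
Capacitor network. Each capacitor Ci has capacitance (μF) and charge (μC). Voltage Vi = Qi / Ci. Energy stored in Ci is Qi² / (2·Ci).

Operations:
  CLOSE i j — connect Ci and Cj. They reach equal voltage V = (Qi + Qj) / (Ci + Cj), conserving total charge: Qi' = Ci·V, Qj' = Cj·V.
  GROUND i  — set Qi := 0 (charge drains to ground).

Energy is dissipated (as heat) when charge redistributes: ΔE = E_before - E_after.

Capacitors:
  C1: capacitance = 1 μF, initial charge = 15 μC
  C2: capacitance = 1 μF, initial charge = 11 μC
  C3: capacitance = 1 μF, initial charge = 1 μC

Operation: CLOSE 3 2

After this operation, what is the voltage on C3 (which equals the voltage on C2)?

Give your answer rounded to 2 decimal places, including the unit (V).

Answer: 6.00 V

Derivation:
Initial: C1(1μF, Q=15μC, V=15.00V), C2(1μF, Q=11μC, V=11.00V), C3(1μF, Q=1μC, V=1.00V)
Op 1: CLOSE 3-2: Q_total=12.00, C_total=2.00, V=6.00; Q3=6.00, Q2=6.00; dissipated=25.000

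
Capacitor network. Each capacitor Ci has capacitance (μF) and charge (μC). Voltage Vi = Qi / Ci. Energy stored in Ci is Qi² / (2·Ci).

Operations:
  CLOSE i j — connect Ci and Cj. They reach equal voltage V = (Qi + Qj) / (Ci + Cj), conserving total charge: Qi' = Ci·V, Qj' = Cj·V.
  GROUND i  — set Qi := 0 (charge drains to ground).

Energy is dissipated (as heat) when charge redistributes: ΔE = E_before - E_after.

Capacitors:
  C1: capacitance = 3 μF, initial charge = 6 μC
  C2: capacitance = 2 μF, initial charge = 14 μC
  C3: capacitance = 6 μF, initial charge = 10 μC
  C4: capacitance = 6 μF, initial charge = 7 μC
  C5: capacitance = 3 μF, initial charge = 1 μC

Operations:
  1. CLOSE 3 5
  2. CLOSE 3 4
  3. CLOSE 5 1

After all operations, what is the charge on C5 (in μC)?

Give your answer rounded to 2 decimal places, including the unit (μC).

Answer: 4.83 μC

Derivation:
Initial: C1(3μF, Q=6μC, V=2.00V), C2(2μF, Q=14μC, V=7.00V), C3(6μF, Q=10μC, V=1.67V), C4(6μF, Q=7μC, V=1.17V), C5(3μF, Q=1μC, V=0.33V)
Op 1: CLOSE 3-5: Q_total=11.00, C_total=9.00, V=1.22; Q3=7.33, Q5=3.67; dissipated=1.778
Op 2: CLOSE 3-4: Q_total=14.33, C_total=12.00, V=1.19; Q3=7.17, Q4=7.17; dissipated=0.005
Op 3: CLOSE 5-1: Q_total=9.67, C_total=6.00, V=1.61; Q5=4.83, Q1=4.83; dissipated=0.454
Final charges: Q1=4.83, Q2=14.00, Q3=7.17, Q4=7.17, Q5=4.83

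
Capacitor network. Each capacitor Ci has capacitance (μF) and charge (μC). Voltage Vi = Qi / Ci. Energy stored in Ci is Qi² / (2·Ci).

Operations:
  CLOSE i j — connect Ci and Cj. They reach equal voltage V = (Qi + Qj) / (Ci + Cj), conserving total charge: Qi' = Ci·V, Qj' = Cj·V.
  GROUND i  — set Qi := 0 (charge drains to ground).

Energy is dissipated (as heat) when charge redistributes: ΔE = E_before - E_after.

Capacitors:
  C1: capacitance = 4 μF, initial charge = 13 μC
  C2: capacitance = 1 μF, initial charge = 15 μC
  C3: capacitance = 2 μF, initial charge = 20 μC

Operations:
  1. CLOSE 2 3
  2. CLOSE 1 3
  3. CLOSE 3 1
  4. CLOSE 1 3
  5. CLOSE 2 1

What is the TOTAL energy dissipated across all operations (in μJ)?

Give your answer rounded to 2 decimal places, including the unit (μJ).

Answer: 68.15 μJ

Derivation:
Initial: C1(4μF, Q=13μC, V=3.25V), C2(1μF, Q=15μC, V=15.00V), C3(2μF, Q=20μC, V=10.00V)
Op 1: CLOSE 2-3: Q_total=35.00, C_total=3.00, V=11.67; Q2=11.67, Q3=23.33; dissipated=8.333
Op 2: CLOSE 1-3: Q_total=36.33, C_total=6.00, V=6.06; Q1=24.22, Q3=12.11; dissipated=47.227
Op 3: CLOSE 3-1: Q_total=36.33, C_total=6.00, V=6.06; Q3=12.11, Q1=24.22; dissipated=0.000
Op 4: CLOSE 1-3: Q_total=36.33, C_total=6.00, V=6.06; Q1=24.22, Q3=12.11; dissipated=0.000
Op 5: CLOSE 2-1: Q_total=35.89, C_total=5.00, V=7.18; Q2=7.18, Q1=28.71; dissipated=12.594
Total dissipated: 68.154 μJ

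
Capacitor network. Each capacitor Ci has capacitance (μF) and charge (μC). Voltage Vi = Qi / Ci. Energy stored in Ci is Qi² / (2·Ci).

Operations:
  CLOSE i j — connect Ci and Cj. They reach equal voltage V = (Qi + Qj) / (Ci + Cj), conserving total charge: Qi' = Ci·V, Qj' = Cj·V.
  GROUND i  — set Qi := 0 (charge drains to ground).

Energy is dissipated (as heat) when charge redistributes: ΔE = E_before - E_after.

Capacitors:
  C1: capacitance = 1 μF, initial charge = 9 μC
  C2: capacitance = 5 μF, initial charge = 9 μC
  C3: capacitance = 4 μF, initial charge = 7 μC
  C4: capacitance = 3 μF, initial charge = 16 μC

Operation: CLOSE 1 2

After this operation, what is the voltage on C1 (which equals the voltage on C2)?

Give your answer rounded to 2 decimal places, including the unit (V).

Initial: C1(1μF, Q=9μC, V=9.00V), C2(5μF, Q=9μC, V=1.80V), C3(4μF, Q=7μC, V=1.75V), C4(3μF, Q=16μC, V=5.33V)
Op 1: CLOSE 1-2: Q_total=18.00, C_total=6.00, V=3.00; Q1=3.00, Q2=15.00; dissipated=21.600

Answer: 3.00 V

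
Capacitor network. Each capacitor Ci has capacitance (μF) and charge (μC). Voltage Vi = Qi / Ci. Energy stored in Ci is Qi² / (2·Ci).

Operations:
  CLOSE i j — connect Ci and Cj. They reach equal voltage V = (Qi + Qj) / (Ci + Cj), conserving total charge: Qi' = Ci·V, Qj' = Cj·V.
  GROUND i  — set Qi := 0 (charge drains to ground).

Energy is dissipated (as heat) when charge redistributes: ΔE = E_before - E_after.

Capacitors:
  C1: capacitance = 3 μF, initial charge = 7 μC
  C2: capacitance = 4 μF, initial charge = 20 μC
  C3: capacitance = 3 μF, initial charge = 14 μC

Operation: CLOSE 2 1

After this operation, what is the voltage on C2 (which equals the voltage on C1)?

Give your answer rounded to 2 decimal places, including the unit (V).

Answer: 3.86 V

Derivation:
Initial: C1(3μF, Q=7μC, V=2.33V), C2(4μF, Q=20μC, V=5.00V), C3(3μF, Q=14μC, V=4.67V)
Op 1: CLOSE 2-1: Q_total=27.00, C_total=7.00, V=3.86; Q2=15.43, Q1=11.57; dissipated=6.095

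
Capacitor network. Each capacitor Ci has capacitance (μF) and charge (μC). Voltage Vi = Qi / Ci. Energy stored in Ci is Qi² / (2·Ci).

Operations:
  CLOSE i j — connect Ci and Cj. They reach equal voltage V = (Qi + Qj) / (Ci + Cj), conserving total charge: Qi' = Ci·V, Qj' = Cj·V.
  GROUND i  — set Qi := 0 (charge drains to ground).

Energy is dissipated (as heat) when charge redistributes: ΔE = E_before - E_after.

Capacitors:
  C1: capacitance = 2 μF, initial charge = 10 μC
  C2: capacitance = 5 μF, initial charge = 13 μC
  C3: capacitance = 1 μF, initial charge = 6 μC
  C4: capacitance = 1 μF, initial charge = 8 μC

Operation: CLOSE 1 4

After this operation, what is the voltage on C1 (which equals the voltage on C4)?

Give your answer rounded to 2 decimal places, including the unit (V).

Initial: C1(2μF, Q=10μC, V=5.00V), C2(5μF, Q=13μC, V=2.60V), C3(1μF, Q=6μC, V=6.00V), C4(1μF, Q=8μC, V=8.00V)
Op 1: CLOSE 1-4: Q_total=18.00, C_total=3.00, V=6.00; Q1=12.00, Q4=6.00; dissipated=3.000

Answer: 6.00 V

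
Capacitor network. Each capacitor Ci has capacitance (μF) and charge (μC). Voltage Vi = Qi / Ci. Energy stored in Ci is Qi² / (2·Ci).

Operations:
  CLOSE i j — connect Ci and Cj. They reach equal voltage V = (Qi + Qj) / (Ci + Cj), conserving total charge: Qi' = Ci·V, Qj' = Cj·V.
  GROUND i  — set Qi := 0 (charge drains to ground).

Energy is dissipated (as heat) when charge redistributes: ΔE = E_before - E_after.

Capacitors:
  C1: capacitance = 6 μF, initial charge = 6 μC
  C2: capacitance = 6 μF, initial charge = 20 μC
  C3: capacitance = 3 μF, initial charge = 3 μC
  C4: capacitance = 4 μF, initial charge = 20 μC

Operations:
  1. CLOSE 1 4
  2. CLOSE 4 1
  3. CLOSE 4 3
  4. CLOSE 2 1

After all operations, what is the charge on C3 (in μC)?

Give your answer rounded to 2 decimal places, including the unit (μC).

Answer: 5.74 μC

Derivation:
Initial: C1(6μF, Q=6μC, V=1.00V), C2(6μF, Q=20μC, V=3.33V), C3(3μF, Q=3μC, V=1.00V), C4(4μF, Q=20μC, V=5.00V)
Op 1: CLOSE 1-4: Q_total=26.00, C_total=10.00, V=2.60; Q1=15.60, Q4=10.40; dissipated=19.200
Op 2: CLOSE 4-1: Q_total=26.00, C_total=10.00, V=2.60; Q4=10.40, Q1=15.60; dissipated=0.000
Op 3: CLOSE 4-3: Q_total=13.40, C_total=7.00, V=1.91; Q4=7.66, Q3=5.74; dissipated=2.194
Op 4: CLOSE 2-1: Q_total=35.60, C_total=12.00, V=2.97; Q2=17.80, Q1=17.80; dissipated=0.807
Final charges: Q1=17.80, Q2=17.80, Q3=5.74, Q4=7.66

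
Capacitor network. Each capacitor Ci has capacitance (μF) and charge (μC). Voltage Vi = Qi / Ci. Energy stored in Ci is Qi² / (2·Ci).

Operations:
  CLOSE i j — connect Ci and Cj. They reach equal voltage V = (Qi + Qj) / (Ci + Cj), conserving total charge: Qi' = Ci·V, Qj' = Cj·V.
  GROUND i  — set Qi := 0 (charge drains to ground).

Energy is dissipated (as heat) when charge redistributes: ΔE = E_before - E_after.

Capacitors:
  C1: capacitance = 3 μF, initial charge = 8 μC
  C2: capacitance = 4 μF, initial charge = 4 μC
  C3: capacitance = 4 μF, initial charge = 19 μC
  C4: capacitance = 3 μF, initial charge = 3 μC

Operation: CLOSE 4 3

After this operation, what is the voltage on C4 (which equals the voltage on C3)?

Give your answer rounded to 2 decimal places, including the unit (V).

Initial: C1(3μF, Q=8μC, V=2.67V), C2(4μF, Q=4μC, V=1.00V), C3(4μF, Q=19μC, V=4.75V), C4(3μF, Q=3μC, V=1.00V)
Op 1: CLOSE 4-3: Q_total=22.00, C_total=7.00, V=3.14; Q4=9.43, Q3=12.57; dissipated=12.054

Answer: 3.14 V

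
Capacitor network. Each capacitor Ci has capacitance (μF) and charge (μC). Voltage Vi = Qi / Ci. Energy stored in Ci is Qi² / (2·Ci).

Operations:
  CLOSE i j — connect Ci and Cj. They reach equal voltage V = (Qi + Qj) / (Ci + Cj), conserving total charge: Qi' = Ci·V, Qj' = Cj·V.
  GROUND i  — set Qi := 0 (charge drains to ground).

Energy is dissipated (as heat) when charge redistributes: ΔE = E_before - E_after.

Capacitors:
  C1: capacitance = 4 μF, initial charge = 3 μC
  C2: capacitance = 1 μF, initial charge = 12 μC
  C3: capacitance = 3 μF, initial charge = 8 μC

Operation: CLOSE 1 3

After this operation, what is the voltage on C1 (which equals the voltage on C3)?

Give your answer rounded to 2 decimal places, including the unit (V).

Answer: 1.57 V

Derivation:
Initial: C1(4μF, Q=3μC, V=0.75V), C2(1μF, Q=12μC, V=12.00V), C3(3μF, Q=8μC, V=2.67V)
Op 1: CLOSE 1-3: Q_total=11.00, C_total=7.00, V=1.57; Q1=6.29, Q3=4.71; dissipated=3.149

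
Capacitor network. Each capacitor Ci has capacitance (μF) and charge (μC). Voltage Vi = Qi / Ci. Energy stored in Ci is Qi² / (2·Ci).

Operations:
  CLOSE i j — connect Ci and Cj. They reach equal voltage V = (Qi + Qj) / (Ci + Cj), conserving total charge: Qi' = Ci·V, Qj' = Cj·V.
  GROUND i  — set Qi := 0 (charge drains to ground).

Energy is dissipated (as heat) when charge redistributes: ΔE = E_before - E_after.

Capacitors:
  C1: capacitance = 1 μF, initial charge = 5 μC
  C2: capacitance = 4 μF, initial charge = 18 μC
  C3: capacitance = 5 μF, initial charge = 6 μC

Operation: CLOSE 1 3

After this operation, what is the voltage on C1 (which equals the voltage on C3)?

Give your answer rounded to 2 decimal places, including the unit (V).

Answer: 1.83 V

Derivation:
Initial: C1(1μF, Q=5μC, V=5.00V), C2(4μF, Q=18μC, V=4.50V), C3(5μF, Q=6μC, V=1.20V)
Op 1: CLOSE 1-3: Q_total=11.00, C_total=6.00, V=1.83; Q1=1.83, Q3=9.17; dissipated=6.017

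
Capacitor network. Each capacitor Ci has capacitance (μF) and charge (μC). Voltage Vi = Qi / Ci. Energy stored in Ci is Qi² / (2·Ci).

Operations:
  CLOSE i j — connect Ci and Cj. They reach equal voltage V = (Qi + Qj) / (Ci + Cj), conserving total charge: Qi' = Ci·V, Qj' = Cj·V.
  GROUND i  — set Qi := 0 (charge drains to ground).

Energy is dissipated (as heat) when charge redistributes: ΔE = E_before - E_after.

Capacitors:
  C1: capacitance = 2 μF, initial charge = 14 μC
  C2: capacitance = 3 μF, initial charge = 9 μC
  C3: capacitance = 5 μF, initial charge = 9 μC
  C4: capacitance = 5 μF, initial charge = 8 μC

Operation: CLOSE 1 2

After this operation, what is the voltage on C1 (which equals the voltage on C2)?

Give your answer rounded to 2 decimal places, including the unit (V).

Answer: 4.60 V

Derivation:
Initial: C1(2μF, Q=14μC, V=7.00V), C2(3μF, Q=9μC, V=3.00V), C3(5μF, Q=9μC, V=1.80V), C4(5μF, Q=8μC, V=1.60V)
Op 1: CLOSE 1-2: Q_total=23.00, C_total=5.00, V=4.60; Q1=9.20, Q2=13.80; dissipated=9.600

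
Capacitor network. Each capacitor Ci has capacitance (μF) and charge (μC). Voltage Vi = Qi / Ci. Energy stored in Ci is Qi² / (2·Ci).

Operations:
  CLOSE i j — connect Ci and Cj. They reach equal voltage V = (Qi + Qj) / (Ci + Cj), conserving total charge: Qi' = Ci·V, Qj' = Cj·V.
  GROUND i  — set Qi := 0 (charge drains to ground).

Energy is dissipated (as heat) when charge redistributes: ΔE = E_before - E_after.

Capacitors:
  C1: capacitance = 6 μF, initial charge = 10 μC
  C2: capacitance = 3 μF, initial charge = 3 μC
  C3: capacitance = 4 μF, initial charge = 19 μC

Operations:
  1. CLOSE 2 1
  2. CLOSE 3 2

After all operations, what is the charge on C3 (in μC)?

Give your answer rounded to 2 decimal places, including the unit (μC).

Initial: C1(6μF, Q=10μC, V=1.67V), C2(3μF, Q=3μC, V=1.00V), C3(4μF, Q=19μC, V=4.75V)
Op 1: CLOSE 2-1: Q_total=13.00, C_total=9.00, V=1.44; Q2=4.33, Q1=8.67; dissipated=0.444
Op 2: CLOSE 3-2: Q_total=23.33, C_total=7.00, V=3.33; Q3=13.33, Q2=10.00; dissipated=9.366
Final charges: Q1=8.67, Q2=10.00, Q3=13.33

Answer: 13.33 μC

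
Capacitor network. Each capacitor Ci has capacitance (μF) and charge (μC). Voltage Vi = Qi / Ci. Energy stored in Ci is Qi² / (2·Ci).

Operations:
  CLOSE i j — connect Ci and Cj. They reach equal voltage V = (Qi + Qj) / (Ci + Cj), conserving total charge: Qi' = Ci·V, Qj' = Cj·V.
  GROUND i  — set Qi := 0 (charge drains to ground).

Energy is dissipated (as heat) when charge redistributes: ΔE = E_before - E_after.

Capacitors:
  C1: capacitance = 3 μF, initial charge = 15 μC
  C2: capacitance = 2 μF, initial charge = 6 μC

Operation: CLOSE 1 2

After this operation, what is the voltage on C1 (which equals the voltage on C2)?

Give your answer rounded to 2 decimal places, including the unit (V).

Initial: C1(3μF, Q=15μC, V=5.00V), C2(2μF, Q=6μC, V=3.00V)
Op 1: CLOSE 1-2: Q_total=21.00, C_total=5.00, V=4.20; Q1=12.60, Q2=8.40; dissipated=2.400

Answer: 4.20 V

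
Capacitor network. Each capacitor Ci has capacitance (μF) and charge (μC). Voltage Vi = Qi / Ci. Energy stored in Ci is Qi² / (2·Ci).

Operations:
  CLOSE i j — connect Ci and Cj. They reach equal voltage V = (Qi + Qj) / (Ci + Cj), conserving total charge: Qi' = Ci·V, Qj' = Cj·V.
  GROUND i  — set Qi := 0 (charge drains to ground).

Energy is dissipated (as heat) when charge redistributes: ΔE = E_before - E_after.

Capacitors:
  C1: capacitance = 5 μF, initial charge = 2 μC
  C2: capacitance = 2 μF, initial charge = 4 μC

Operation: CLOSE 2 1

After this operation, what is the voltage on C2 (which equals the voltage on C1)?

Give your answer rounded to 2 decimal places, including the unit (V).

Initial: C1(5μF, Q=2μC, V=0.40V), C2(2μF, Q=4μC, V=2.00V)
Op 1: CLOSE 2-1: Q_total=6.00, C_total=7.00, V=0.86; Q2=1.71, Q1=4.29; dissipated=1.829

Answer: 0.86 V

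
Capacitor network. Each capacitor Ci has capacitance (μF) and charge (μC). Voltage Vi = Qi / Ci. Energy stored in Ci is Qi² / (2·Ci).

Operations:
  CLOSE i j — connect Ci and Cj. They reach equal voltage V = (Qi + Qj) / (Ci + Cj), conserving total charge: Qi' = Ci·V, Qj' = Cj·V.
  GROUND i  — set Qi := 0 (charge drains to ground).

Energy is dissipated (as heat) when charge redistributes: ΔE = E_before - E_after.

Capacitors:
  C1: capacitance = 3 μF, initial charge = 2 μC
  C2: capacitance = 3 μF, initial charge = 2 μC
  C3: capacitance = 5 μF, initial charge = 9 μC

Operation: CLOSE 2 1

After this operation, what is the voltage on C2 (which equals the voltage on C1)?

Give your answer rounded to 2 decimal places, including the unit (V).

Initial: C1(3μF, Q=2μC, V=0.67V), C2(3μF, Q=2μC, V=0.67V), C3(5μF, Q=9μC, V=1.80V)
Op 1: CLOSE 2-1: Q_total=4.00, C_total=6.00, V=0.67; Q2=2.00, Q1=2.00; dissipated=0.000

Answer: 0.67 V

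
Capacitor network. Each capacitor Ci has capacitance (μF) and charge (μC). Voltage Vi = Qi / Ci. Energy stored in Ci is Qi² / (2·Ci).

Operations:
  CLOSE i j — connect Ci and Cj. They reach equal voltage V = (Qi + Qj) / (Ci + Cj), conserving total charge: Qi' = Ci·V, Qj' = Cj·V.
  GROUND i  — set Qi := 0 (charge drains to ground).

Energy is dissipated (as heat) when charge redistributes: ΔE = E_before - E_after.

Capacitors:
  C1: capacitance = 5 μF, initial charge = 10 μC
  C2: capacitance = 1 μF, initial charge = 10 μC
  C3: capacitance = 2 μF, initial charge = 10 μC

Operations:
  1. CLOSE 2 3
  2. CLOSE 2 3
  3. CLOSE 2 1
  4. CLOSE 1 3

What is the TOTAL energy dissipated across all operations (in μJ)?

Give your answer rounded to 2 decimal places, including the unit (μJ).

Answer: 28.21 μJ

Derivation:
Initial: C1(5μF, Q=10μC, V=2.00V), C2(1μF, Q=10μC, V=10.00V), C3(2μF, Q=10μC, V=5.00V)
Op 1: CLOSE 2-3: Q_total=20.00, C_total=3.00, V=6.67; Q2=6.67, Q3=13.33; dissipated=8.333
Op 2: CLOSE 2-3: Q_total=20.00, C_total=3.00, V=6.67; Q2=6.67, Q3=13.33; dissipated=0.000
Op 3: CLOSE 2-1: Q_total=16.67, C_total=6.00, V=2.78; Q2=2.78, Q1=13.89; dissipated=9.074
Op 4: CLOSE 1-3: Q_total=27.22, C_total=7.00, V=3.89; Q1=19.44, Q3=7.78; dissipated=10.802
Total dissipated: 28.210 μJ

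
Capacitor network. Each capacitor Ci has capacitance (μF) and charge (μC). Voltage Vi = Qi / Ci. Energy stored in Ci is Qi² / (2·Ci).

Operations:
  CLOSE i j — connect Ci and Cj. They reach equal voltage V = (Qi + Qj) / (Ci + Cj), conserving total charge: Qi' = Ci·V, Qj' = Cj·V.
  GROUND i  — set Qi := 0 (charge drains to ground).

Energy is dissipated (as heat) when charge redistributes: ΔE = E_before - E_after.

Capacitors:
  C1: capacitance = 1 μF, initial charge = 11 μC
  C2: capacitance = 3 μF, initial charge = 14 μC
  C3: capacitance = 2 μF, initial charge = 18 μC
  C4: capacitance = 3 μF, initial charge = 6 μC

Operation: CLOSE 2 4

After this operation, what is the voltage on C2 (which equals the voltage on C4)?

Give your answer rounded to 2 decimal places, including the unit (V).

Answer: 3.33 V

Derivation:
Initial: C1(1μF, Q=11μC, V=11.00V), C2(3μF, Q=14μC, V=4.67V), C3(2μF, Q=18μC, V=9.00V), C4(3μF, Q=6μC, V=2.00V)
Op 1: CLOSE 2-4: Q_total=20.00, C_total=6.00, V=3.33; Q2=10.00, Q4=10.00; dissipated=5.333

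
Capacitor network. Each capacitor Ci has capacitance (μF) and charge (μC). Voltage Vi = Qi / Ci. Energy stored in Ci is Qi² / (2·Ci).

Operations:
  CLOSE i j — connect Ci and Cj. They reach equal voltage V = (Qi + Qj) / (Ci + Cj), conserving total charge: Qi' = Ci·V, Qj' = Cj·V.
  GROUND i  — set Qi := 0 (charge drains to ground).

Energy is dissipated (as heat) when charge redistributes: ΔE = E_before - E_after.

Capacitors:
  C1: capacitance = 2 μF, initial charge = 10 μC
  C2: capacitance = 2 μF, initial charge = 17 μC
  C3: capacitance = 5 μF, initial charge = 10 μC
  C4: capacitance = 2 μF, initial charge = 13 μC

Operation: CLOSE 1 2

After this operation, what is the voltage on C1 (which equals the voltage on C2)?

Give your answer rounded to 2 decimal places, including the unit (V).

Answer: 6.75 V

Derivation:
Initial: C1(2μF, Q=10μC, V=5.00V), C2(2μF, Q=17μC, V=8.50V), C3(5μF, Q=10μC, V=2.00V), C4(2μF, Q=13μC, V=6.50V)
Op 1: CLOSE 1-2: Q_total=27.00, C_total=4.00, V=6.75; Q1=13.50, Q2=13.50; dissipated=6.125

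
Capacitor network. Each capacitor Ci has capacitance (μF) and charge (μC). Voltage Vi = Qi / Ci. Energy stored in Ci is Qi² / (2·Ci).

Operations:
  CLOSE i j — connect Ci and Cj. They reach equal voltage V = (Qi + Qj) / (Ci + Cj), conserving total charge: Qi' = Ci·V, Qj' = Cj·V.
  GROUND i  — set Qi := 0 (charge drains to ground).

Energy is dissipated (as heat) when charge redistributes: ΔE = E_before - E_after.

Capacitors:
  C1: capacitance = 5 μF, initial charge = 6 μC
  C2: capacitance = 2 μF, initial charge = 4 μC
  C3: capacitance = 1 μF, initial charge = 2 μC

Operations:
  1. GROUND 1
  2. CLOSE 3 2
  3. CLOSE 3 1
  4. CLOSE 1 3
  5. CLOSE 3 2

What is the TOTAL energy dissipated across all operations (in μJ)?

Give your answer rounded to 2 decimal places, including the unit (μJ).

Initial: C1(5μF, Q=6μC, V=1.20V), C2(2μF, Q=4μC, V=2.00V), C3(1μF, Q=2μC, V=2.00V)
Op 1: GROUND 1: Q1=0; energy lost=3.600
Op 2: CLOSE 3-2: Q_total=6.00, C_total=3.00, V=2.00; Q3=2.00, Q2=4.00; dissipated=0.000
Op 3: CLOSE 3-1: Q_total=2.00, C_total=6.00, V=0.33; Q3=0.33, Q1=1.67; dissipated=1.667
Op 4: CLOSE 1-3: Q_total=2.00, C_total=6.00, V=0.33; Q1=1.67, Q3=0.33; dissipated=0.000
Op 5: CLOSE 3-2: Q_total=4.33, C_total=3.00, V=1.44; Q3=1.44, Q2=2.89; dissipated=0.926
Total dissipated: 6.193 μJ

Answer: 6.19 μJ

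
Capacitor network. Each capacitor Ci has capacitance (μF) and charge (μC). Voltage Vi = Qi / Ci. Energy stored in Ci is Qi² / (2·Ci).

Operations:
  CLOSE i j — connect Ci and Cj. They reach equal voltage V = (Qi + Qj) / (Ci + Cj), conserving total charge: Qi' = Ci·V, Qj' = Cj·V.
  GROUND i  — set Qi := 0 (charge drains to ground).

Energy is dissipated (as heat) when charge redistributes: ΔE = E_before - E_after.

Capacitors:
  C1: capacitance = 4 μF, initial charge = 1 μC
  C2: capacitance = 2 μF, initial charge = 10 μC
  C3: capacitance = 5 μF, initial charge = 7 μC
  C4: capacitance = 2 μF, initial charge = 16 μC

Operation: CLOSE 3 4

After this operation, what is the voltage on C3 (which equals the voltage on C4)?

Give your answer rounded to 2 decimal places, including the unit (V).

Initial: C1(4μF, Q=1μC, V=0.25V), C2(2μF, Q=10μC, V=5.00V), C3(5μF, Q=7μC, V=1.40V), C4(2μF, Q=16μC, V=8.00V)
Op 1: CLOSE 3-4: Q_total=23.00, C_total=7.00, V=3.29; Q3=16.43, Q4=6.57; dissipated=31.114

Answer: 3.29 V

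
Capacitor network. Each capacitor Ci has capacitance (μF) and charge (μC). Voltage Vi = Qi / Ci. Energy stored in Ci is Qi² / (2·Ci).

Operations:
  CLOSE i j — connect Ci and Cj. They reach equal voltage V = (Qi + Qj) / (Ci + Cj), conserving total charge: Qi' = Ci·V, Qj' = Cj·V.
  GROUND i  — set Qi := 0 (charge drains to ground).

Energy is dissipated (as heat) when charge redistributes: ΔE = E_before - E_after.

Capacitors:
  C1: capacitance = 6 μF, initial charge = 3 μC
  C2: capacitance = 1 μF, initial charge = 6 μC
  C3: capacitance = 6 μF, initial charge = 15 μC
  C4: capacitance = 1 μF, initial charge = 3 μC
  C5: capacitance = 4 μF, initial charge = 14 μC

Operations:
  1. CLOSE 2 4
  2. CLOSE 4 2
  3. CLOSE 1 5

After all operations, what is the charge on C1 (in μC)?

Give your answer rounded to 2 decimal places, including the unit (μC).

Answer: 10.20 μC

Derivation:
Initial: C1(6μF, Q=3μC, V=0.50V), C2(1μF, Q=6μC, V=6.00V), C3(6μF, Q=15μC, V=2.50V), C4(1μF, Q=3μC, V=3.00V), C5(4μF, Q=14μC, V=3.50V)
Op 1: CLOSE 2-4: Q_total=9.00, C_total=2.00, V=4.50; Q2=4.50, Q4=4.50; dissipated=2.250
Op 2: CLOSE 4-2: Q_total=9.00, C_total=2.00, V=4.50; Q4=4.50, Q2=4.50; dissipated=0.000
Op 3: CLOSE 1-5: Q_total=17.00, C_total=10.00, V=1.70; Q1=10.20, Q5=6.80; dissipated=10.800
Final charges: Q1=10.20, Q2=4.50, Q3=15.00, Q4=4.50, Q5=6.80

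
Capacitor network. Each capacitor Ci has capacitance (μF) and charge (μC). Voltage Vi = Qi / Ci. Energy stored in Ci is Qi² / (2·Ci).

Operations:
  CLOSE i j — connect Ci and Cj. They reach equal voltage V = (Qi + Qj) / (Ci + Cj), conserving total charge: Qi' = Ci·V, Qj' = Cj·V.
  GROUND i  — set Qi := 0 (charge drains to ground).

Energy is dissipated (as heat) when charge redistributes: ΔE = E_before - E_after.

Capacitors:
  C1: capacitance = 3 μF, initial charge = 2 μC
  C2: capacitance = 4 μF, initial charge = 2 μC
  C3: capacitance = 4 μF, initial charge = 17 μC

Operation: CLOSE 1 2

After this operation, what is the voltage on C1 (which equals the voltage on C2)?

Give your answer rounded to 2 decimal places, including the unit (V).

Answer: 0.57 V

Derivation:
Initial: C1(3μF, Q=2μC, V=0.67V), C2(4μF, Q=2μC, V=0.50V), C3(4μF, Q=17μC, V=4.25V)
Op 1: CLOSE 1-2: Q_total=4.00, C_total=7.00, V=0.57; Q1=1.71, Q2=2.29; dissipated=0.024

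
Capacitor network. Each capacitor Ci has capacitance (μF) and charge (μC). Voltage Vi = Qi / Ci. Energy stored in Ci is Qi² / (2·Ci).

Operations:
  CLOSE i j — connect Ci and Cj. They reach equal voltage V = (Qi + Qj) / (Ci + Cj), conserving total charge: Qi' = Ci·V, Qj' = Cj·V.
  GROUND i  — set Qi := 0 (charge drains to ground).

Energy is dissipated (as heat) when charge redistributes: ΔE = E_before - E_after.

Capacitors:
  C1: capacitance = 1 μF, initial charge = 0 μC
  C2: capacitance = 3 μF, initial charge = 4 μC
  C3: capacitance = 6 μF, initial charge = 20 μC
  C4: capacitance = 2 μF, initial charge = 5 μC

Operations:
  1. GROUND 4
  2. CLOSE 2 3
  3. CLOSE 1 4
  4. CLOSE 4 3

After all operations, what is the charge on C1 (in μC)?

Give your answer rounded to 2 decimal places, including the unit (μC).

Initial: C1(1μF, Q=0μC, V=0.00V), C2(3μF, Q=4μC, V=1.33V), C3(6μF, Q=20μC, V=3.33V), C4(2μF, Q=5μC, V=2.50V)
Op 1: GROUND 4: Q4=0; energy lost=6.250
Op 2: CLOSE 2-3: Q_total=24.00, C_total=9.00, V=2.67; Q2=8.00, Q3=16.00; dissipated=4.000
Op 3: CLOSE 1-4: Q_total=0.00, C_total=3.00, V=0.00; Q1=0.00, Q4=0.00; dissipated=0.000
Op 4: CLOSE 4-3: Q_total=16.00, C_total=8.00, V=2.00; Q4=4.00, Q3=12.00; dissipated=5.333
Final charges: Q1=0.00, Q2=8.00, Q3=12.00, Q4=4.00

Answer: 0.00 μC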